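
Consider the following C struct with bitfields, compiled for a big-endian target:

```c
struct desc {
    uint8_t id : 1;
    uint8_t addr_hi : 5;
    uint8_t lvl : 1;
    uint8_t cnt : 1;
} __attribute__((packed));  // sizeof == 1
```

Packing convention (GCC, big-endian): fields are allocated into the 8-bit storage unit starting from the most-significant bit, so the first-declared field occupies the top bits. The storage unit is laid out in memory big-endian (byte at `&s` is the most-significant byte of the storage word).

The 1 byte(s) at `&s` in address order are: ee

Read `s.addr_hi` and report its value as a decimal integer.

[0]=0xee (big-endian) → word 0xee
id:1 @ bit 7 → (0xee>>7)&0x1 = 0x1
addr_hi:5 @ bit 2 → (0xee>>2)&0x1f = 0x1b  ←
lvl:1 @ bit 1 → (0xee>>1)&0x1 = 0x1
cnt:1 @ bit 0 → (0xee>>0)&0x1 = 0x0

27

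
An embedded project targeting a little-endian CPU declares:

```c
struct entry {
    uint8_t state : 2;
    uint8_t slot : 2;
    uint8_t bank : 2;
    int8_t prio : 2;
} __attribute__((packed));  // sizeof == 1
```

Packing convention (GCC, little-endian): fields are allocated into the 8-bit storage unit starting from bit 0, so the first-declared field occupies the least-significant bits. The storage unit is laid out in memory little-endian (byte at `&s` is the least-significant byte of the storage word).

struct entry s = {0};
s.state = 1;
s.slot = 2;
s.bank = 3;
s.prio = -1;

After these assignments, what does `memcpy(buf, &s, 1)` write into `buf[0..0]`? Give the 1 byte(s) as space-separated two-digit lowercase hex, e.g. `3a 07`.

f9

state:2 = 1 → 0x1 << 0 → word 0x01
slot:2 = 2 → 0x2 << 2 → word 0x09
bank:2 = 3 → 0x3 << 4 → word 0x39
prio:2 = -1 → 0x3 << 6 → word 0xf9
word = 0xf9 → little-endian bytes:
  [0]=0xf9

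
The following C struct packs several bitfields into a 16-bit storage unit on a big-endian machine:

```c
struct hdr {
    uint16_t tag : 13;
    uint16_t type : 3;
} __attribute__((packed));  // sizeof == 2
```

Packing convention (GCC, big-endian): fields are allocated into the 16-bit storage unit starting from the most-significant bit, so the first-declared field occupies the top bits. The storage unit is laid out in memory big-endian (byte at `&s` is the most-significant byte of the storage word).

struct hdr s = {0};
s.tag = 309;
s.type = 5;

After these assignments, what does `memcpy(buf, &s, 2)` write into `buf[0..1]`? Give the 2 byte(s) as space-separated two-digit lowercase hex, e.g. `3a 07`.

09 ad

tag (13b) val=309 bits=0x135 at bit 3: 0x09a8
type (3b) val=5 bits=0x5 at bit 0: 0x09ad
word = 0x09ad → big-endian bytes:
  [0]=0x09  [1]=0xad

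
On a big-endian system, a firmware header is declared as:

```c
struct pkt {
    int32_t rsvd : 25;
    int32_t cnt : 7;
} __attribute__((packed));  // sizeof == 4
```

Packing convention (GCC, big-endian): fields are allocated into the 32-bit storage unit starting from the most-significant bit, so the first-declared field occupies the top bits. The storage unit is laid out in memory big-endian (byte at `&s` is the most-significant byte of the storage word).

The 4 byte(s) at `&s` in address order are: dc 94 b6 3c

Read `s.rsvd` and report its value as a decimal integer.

-4642452

[0]=0xdc [1]=0x94 [2]=0xb6 [3]=0x3c (big-endian) → word 0xdc94b63c
rsvd [7+:25] = (word>>7) & 0x1ffffff = 28911980  ←
cnt [0+:7] = (word>>0) & 0x7f = 60
rsvd signed 25b, MSB=1: 28911980 - 33554432 = -4642452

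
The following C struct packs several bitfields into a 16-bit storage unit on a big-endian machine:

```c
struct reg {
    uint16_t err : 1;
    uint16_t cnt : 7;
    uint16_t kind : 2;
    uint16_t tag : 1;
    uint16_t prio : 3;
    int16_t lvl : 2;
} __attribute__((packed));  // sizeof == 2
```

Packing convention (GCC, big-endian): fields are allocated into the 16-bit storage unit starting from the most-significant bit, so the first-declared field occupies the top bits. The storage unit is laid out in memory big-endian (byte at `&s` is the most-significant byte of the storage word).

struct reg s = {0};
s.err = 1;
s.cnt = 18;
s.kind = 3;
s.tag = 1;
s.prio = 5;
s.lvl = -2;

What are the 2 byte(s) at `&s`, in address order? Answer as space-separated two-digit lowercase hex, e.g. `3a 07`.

err (1b) val=1 bits=0x1 at bit 15: 0x8000
cnt (7b) val=18 bits=0x12 at bit 8: 0x9200
kind (2b) val=3 bits=0x3 at bit 6: 0x92c0
tag (1b) val=1 bits=0x1 at bit 5: 0x92e0
prio (3b) val=5 bits=0x5 at bit 2: 0x92f4
lvl (2b) val=-2 bits=0x2 at bit 0: 0x92f6
word = 0x92f6 → big-endian bytes:
  [0]=0x92  [1]=0xf6

92 f6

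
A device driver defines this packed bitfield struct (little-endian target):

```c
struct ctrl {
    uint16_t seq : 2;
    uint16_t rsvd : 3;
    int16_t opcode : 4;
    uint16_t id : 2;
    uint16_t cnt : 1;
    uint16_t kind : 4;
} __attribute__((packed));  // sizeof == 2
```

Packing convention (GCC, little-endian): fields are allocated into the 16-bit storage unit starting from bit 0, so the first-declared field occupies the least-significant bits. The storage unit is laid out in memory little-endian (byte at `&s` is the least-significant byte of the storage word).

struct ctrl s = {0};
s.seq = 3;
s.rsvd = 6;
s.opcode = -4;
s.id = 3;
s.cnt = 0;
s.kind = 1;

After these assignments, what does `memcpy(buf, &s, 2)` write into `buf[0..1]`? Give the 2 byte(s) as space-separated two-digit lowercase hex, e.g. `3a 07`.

seq:2 = 3 → 0x3 << 0 → word 0x0003
rsvd:3 = 6 → 0x6 << 2 → word 0x001b
opcode:4 = -4 → 0xc << 5 → word 0x019b
id:2 = 3 → 0x3 << 9 → word 0x079b
cnt:1 = 0 → 0x0 << 11 → word 0x079b
kind:4 = 1 → 0x1 << 12 → word 0x179b
word = 0x179b → little-endian bytes:
  [0]=0x9b  [1]=0x17

9b 17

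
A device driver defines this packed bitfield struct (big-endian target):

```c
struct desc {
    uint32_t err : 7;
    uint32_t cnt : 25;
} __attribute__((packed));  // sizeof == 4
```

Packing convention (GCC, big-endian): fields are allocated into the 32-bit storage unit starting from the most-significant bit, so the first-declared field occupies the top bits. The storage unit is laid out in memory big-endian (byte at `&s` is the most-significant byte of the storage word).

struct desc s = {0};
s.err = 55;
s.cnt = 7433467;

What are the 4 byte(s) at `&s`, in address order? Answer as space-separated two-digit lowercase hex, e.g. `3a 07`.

6e 71 6c fb

err:7 = 55 → 0x37 << 25 → word 0x6e000000
cnt:25 = 7433467 → 0x716cfb << 0 → word 0x6e716cfb
word = 0x6e716cfb → big-endian bytes:
  [0]=0x6e  [1]=0x71  [2]=0x6c  [3]=0xfb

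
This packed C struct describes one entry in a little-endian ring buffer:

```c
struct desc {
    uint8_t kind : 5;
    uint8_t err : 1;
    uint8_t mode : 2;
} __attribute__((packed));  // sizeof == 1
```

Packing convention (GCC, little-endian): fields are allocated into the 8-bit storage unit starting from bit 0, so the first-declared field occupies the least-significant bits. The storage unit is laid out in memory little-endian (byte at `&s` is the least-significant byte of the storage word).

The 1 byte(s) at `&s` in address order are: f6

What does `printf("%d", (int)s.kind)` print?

[0]=0xf6 (little-endian) → word 0xf6
kind [0+:5] = (word>>0) & 0x1f = 22  ←
err [5+:1] = (word>>5) & 0x1 = 1
mode [6+:2] = (word>>6) & 0x3 = 3

22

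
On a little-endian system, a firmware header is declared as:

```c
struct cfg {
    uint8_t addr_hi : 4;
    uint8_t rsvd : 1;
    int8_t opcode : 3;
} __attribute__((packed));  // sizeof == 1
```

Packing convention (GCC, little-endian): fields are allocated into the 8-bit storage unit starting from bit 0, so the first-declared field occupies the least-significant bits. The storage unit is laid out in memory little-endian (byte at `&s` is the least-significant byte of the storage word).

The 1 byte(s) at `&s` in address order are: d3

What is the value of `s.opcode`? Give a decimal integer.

-2

[0]=0xd3 (little-endian) → word 0xd3
addr_hi [0+:4] = (word>>0) & 0xf = 3
rsvd [4+:1] = (word>>4) & 0x1 = 1
opcode [5+:3] = (word>>5) & 0x7 = 6  ←
opcode signed 3b, MSB=1: 6 - 8 = -2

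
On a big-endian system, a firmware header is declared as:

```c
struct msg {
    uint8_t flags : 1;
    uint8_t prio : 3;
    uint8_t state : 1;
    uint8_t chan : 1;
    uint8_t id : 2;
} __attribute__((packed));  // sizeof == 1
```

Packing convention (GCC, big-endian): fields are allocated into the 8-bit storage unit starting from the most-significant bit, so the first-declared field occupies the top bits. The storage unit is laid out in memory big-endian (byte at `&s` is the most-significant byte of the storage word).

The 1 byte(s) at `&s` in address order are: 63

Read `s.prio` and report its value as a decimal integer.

6

[0]=0x63 (big-endian) → word 0x63
flags:1 @ bit 7 → (0x63>>7)&0x1 = 0x0
prio:3 @ bit 4 → (0x63>>4)&0x7 = 0x6  ←
state:1 @ bit 3 → (0x63>>3)&0x1 = 0x0
chan:1 @ bit 2 → (0x63>>2)&0x1 = 0x0
id:2 @ bit 0 → (0x63>>0)&0x3 = 0x3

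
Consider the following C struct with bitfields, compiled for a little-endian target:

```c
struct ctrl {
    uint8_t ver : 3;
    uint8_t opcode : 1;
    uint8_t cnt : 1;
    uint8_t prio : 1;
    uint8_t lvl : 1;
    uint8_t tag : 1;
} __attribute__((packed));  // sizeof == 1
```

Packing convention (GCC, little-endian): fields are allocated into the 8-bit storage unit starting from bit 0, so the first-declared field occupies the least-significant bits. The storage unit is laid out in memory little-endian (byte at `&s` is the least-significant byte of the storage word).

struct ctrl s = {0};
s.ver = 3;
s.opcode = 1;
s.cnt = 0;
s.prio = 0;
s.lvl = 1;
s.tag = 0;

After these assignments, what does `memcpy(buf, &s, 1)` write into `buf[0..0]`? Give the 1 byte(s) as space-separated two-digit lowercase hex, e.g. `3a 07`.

[0+:3] ver=3 & 0x7 = 0x3; word=0x03
[3+:1] opcode=1 & 0x1 = 0x1; word=0x0b
[4+:1] cnt=0 & 0x1 = 0x0; word=0x0b
[5+:1] prio=0 & 0x1 = 0x0; word=0x0b
[6+:1] lvl=1 & 0x1 = 0x1; word=0x4b
[7+:1] tag=0 & 0x1 = 0x0; word=0x4b
word = 0x4b → little-endian bytes:
  [0]=0x4b

4b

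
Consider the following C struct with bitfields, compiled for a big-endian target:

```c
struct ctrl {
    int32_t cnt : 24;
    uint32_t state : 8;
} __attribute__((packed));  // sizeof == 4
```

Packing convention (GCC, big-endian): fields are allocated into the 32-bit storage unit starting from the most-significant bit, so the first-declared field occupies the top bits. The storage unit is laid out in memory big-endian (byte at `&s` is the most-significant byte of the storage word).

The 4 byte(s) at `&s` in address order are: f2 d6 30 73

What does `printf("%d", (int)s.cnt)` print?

-862672

[0]=0xf2 [1]=0xd6 [2]=0x30 [3]=0x73 (big-endian) → word 0xf2d63073
cnt:24 @ bit 8 → (0xf2d63073>>8)&0xffffff = 0xf2d630  ←
state:8 @ bit 0 → (0xf2d63073>>0)&0xff = 0x73
cnt signed 24b, MSB=1: 15914544 - 16777216 = -862672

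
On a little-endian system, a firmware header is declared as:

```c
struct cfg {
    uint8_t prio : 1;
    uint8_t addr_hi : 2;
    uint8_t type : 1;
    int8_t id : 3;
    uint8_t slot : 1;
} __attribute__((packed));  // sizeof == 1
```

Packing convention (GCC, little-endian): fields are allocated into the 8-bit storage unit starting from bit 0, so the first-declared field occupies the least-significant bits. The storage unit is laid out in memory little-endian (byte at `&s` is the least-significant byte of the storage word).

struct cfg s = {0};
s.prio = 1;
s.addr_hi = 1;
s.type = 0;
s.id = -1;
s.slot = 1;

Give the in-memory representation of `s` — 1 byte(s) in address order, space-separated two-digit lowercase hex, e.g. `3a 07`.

[0+:1] prio=1 & 0x1 = 0x1; word=0x01
[1+:2] addr_hi=1 & 0x3 = 0x1; word=0x03
[3+:1] type=0 & 0x1 = 0x0; word=0x03
[4+:3] id=-1 & 0x7 = 0x7; word=0x73
[7+:1] slot=1 & 0x1 = 0x1; word=0xf3
word = 0xf3 → little-endian bytes:
  [0]=0xf3

f3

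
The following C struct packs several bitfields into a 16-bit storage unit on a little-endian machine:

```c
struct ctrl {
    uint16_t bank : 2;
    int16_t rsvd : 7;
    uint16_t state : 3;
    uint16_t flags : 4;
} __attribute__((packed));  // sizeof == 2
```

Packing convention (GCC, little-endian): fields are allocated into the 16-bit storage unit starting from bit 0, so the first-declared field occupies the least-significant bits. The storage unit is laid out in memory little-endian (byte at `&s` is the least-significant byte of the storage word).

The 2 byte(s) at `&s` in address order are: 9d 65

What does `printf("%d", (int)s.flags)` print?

6

[0]=0x9d [1]=0x65 (little-endian) → word 0x659d
bank [0+:2] = (word>>0) & 0x3 = 1
rsvd [2+:7] = (word>>2) & 0x7f = 103
state [9+:3] = (word>>9) & 0x7 = 2
flags [12+:4] = (word>>12) & 0xf = 6  ←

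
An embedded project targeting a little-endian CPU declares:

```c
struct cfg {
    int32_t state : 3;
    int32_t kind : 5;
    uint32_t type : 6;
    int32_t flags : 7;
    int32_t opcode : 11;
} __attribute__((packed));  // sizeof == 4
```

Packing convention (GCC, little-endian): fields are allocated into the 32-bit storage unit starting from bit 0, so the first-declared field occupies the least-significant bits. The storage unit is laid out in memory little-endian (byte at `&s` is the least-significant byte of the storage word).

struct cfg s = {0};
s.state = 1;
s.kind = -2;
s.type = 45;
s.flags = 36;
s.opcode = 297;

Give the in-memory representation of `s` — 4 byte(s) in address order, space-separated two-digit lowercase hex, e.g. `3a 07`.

f1 2d 29 25

state:3 = 1 → 0x1 << 0 → word 0x00000001
kind:5 = -2 → 0x1e << 3 → word 0x000000f1
type:6 = 45 → 0x2d << 8 → word 0x00002df1
flags:7 = 36 → 0x24 << 14 → word 0x00092df1
opcode:11 = 297 → 0x129 << 21 → word 0x25292df1
word = 0x25292df1 → little-endian bytes:
  [0]=0xf1  [1]=0x2d  [2]=0x29  [3]=0x25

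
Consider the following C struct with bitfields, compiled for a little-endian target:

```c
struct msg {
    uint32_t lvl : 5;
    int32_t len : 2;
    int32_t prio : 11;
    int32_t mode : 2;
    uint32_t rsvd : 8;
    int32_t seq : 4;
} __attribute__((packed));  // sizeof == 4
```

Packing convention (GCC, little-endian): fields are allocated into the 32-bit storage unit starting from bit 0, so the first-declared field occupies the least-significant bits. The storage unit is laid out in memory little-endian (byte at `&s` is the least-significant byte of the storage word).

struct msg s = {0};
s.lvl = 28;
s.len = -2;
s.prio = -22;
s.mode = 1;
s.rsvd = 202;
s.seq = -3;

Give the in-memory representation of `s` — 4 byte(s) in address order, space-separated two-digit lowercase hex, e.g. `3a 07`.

lvl (5b) val=28 bits=0x1c at bit 0: 0x0000001c
len (2b) val=-2 bits=0x2 at bit 5: 0x0000005c
prio (11b) val=-22 bits=0x7ea at bit 7: 0x0003f55c
mode (2b) val=1 bits=0x1 at bit 18: 0x0007f55c
rsvd (8b) val=202 bits=0xca at bit 20: 0x0ca7f55c
seq (4b) val=-3 bits=0xd at bit 28: 0xdca7f55c
word = 0xdca7f55c → little-endian bytes:
  [0]=0x5c  [1]=0xf5  [2]=0xa7  [3]=0xdc

5c f5 a7 dc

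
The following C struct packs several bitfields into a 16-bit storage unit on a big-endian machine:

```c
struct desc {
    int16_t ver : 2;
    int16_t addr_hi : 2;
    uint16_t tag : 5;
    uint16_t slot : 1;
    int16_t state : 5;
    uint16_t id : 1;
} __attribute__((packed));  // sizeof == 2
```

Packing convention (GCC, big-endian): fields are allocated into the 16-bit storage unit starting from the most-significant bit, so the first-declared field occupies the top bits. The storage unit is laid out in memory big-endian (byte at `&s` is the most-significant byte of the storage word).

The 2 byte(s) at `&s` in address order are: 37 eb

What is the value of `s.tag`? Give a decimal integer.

[0]=0x37 [1]=0xeb (big-endian) → word 0x37eb
ver [14+:2] = (word>>14) & 0x3 = 0
addr_hi [12+:2] = (word>>12) & 0x3 = 3
tag [7+:5] = (word>>7) & 0x1f = 15  ←
slot [6+:1] = (word>>6) & 0x1 = 1
state [1+:5] = (word>>1) & 0x1f = 21
id [0+:1] = (word>>0) & 0x1 = 1

15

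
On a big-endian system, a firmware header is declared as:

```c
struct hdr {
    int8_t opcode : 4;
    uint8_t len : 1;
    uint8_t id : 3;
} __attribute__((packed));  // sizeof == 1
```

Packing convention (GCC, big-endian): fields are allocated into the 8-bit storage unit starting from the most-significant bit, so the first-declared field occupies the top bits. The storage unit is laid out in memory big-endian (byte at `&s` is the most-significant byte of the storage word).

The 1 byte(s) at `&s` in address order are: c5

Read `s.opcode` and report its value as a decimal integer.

-4

[0]=0xc5 (big-endian) → word 0xc5
opcode:4 @ bit 4 → (0xc5>>4)&0xf = 0xc  ←
len:1 @ bit 3 → (0xc5>>3)&0x1 = 0x0
id:3 @ bit 0 → (0xc5>>0)&0x7 = 0x5
opcode signed 4b, MSB=1: 12 - 16 = -4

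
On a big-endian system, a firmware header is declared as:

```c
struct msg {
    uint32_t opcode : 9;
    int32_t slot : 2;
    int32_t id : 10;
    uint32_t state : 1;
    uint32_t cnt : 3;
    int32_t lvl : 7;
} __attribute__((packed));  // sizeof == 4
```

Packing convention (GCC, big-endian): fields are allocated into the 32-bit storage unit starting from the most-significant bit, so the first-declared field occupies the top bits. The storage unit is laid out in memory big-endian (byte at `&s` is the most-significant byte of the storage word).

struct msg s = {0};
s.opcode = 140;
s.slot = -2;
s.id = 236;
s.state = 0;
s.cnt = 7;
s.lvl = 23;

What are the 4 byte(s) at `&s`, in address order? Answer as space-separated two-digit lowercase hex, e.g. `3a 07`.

46 47 63 97

opcode:9 = 140 → 0x8c << 23 → word 0x46000000
slot:2 = -2 → 0x2 << 21 → word 0x46400000
id:10 = 236 → 0xec << 11 → word 0x46476000
state:1 = 0 → 0x0 << 10 → word 0x46476000
cnt:3 = 7 → 0x7 << 7 → word 0x46476380
lvl:7 = 23 → 0x17 << 0 → word 0x46476397
word = 0x46476397 → big-endian bytes:
  [0]=0x46  [1]=0x47  [2]=0x63  [3]=0x97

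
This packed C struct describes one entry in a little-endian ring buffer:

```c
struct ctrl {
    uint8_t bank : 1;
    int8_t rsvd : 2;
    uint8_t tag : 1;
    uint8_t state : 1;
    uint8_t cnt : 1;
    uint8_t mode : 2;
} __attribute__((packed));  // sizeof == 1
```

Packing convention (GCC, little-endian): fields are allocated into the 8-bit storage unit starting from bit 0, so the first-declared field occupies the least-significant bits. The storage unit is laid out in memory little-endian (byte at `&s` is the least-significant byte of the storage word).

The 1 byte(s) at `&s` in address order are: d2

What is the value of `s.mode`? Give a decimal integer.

[0]=0xd2 (little-endian) → word 0xd2
bank:1 @ bit 0 → (0xd2>>0)&0x1 = 0x0
rsvd:2 @ bit 1 → (0xd2>>1)&0x3 = 0x1
tag:1 @ bit 3 → (0xd2>>3)&0x1 = 0x0
state:1 @ bit 4 → (0xd2>>4)&0x1 = 0x1
cnt:1 @ bit 5 → (0xd2>>5)&0x1 = 0x0
mode:2 @ bit 6 → (0xd2>>6)&0x3 = 0x3  ←

3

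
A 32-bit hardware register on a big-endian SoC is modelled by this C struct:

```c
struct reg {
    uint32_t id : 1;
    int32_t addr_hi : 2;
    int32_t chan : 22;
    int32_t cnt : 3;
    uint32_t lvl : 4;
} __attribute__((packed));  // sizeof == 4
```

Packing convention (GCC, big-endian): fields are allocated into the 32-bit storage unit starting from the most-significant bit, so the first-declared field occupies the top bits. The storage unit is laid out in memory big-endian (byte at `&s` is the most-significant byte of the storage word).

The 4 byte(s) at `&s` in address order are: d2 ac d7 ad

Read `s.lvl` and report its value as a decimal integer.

13

[0]=0xd2 [1]=0xac [2]=0xd7 [3]=0xad (big-endian) → word 0xd2acd7ad
id:1 @ bit 31 → (0xd2acd7ad>>31)&0x1 = 0x1
addr_hi:2 @ bit 29 → (0xd2acd7ad>>29)&0x3 = 0x2
chan:22 @ bit 7 → (0xd2acd7ad>>7)&0x3fffff = 0x2559af
cnt:3 @ bit 4 → (0xd2acd7ad>>4)&0x7 = 0x2
lvl:4 @ bit 0 → (0xd2acd7ad>>0)&0xf = 0xd  ←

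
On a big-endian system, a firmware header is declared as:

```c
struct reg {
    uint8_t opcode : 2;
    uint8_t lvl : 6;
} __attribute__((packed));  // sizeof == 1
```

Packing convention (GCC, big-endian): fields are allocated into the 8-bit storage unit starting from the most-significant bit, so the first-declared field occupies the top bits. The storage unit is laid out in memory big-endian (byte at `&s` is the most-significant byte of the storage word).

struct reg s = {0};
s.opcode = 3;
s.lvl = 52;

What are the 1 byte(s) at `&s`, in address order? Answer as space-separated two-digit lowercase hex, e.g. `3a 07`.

f4

opcode:2 = 3 → 0x3 << 6 → word 0xc0
lvl:6 = 52 → 0x34 << 0 → word 0xf4
word = 0xf4 → big-endian bytes:
  [0]=0xf4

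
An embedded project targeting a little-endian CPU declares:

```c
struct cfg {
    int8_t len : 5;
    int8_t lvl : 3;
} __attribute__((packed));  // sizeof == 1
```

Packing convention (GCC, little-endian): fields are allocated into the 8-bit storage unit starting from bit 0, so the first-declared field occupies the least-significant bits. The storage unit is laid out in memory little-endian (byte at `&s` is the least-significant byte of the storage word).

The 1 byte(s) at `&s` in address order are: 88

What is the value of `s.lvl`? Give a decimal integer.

-4

[0]=0x88 (little-endian) → word 0x88
len:5 @ bit 0 → (0x88>>0)&0x1f = 0x8
lvl:3 @ bit 5 → (0x88>>5)&0x7 = 0x4  ←
lvl signed 3b, MSB=1: 4 - 8 = -4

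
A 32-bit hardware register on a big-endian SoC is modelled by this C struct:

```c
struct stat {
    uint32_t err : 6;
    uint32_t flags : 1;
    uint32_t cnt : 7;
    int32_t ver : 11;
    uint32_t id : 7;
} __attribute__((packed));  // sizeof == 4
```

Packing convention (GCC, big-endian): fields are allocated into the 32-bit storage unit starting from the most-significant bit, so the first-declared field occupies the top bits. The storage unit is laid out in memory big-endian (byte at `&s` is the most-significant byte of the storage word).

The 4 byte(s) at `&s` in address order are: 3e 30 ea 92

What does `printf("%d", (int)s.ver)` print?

469

[0]=0x3e [1]=0x30 [2]=0xea [3]=0x92 (big-endian) → word 0x3e30ea92
err:6 @ bit 26 → (0x3e30ea92>>26)&0x3f = 0xf
flags:1 @ bit 25 → (0x3e30ea92>>25)&0x1 = 0x1
cnt:7 @ bit 18 → (0x3e30ea92>>18)&0x7f = 0xc
ver:11 @ bit 7 → (0x3e30ea92>>7)&0x7ff = 0x1d5  ←
id:7 @ bit 0 → (0x3e30ea92>>0)&0x7f = 0x12
ver signed 11b, MSB=0: value = 469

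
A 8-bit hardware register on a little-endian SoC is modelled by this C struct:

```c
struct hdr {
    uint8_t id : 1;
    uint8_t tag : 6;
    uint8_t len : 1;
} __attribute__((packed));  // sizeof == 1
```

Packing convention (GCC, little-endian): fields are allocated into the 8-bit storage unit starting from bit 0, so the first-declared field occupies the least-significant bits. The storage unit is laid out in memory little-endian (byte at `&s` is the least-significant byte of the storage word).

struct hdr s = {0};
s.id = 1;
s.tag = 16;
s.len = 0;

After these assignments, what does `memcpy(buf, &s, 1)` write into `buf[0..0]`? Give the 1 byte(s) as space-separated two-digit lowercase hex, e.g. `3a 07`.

21

[0+:1] id=1 & 0x1 = 0x1; word=0x01
[1+:6] tag=16 & 0x3f = 0x10; word=0x21
[7+:1] len=0 & 0x1 = 0x0; word=0x21
word = 0x21 → little-endian bytes:
  [0]=0x21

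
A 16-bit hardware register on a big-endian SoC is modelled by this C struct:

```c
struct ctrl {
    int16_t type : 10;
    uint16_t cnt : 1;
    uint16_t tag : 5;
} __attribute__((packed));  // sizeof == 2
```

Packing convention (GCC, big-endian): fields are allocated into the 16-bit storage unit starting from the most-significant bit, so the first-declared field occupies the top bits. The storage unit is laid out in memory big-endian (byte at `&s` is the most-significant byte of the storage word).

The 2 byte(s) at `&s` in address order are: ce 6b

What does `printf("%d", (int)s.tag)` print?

[0]=0xce [1]=0x6b (big-endian) → word 0xce6b
type:10 @ bit 6 → (0xce6b>>6)&0x3ff = 0x339
cnt:1 @ bit 5 → (0xce6b>>5)&0x1 = 0x1
tag:5 @ bit 0 → (0xce6b>>0)&0x1f = 0xb  ←

11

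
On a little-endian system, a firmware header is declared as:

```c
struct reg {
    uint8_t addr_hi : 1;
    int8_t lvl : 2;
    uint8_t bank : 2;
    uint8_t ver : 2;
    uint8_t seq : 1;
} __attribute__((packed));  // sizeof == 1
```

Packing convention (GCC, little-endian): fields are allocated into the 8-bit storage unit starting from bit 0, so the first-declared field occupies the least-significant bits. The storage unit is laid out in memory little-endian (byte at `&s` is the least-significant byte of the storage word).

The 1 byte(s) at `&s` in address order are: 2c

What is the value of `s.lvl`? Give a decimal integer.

[0]=0x2c (little-endian) → word 0x2c
addr_hi:1 @ bit 0 → (0x2c>>0)&0x1 = 0x0
lvl:2 @ bit 1 → (0x2c>>1)&0x3 = 0x2  ←
bank:2 @ bit 3 → (0x2c>>3)&0x3 = 0x1
ver:2 @ bit 5 → (0x2c>>5)&0x3 = 0x1
seq:1 @ bit 7 → (0x2c>>7)&0x1 = 0x0
lvl signed 2b, MSB=1: 2 - 4 = -2

-2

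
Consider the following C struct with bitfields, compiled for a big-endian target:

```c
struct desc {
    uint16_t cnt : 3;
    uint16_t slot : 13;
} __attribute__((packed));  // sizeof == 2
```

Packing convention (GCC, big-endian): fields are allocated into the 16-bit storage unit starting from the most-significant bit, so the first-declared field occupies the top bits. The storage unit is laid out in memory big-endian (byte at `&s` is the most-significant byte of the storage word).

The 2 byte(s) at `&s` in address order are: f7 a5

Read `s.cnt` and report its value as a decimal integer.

[0]=0xf7 [1]=0xa5 (big-endian) → word 0xf7a5
cnt [13+:3] = (word>>13) & 0x7 = 7  ←
slot [0+:13] = (word>>0) & 0x1fff = 6053

7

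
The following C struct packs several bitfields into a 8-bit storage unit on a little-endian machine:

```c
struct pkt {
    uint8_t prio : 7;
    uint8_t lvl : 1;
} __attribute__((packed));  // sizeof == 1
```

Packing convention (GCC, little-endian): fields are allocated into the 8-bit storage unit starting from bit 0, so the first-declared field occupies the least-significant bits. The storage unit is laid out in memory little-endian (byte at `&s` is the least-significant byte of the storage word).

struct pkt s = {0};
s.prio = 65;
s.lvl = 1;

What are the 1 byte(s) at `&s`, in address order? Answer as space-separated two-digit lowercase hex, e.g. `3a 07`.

c1

[0+:7] prio=65 & 0x7f = 0x41; word=0x41
[7+:1] lvl=1 & 0x1 = 0x1; word=0xc1
word = 0xc1 → little-endian bytes:
  [0]=0xc1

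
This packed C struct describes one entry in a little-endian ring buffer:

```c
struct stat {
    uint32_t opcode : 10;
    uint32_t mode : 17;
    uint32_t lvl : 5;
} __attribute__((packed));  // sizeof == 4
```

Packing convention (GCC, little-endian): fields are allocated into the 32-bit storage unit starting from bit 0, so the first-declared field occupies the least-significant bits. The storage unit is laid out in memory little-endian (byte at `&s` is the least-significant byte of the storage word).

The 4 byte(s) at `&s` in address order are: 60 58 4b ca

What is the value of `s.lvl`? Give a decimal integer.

[0]=0x60 [1]=0x58 [2]=0x4b [3]=0xca (little-endian) → word 0xca4b5860
opcode [0+:10] = (word>>0) & 0x3ff = 96
mode [10+:17] = (word>>10) & 0x1ffff = 37590
lvl [27+:5] = (word>>27) & 0x1f = 25  ←

25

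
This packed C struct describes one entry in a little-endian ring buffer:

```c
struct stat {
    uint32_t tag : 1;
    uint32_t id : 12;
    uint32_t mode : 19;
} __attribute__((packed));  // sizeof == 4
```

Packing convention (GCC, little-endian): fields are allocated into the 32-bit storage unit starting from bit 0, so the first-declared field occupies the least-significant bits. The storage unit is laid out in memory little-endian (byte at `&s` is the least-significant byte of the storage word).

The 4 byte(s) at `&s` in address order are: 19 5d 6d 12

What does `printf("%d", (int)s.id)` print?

3724

[0]=0x19 [1]=0x5d [2]=0x6d [3]=0x12 (little-endian) → word 0x126d5d19
tag:1 @ bit 0 → (0x126d5d19>>0)&0x1 = 0x1
id:12 @ bit 1 → (0x126d5d19>>1)&0xfff = 0xe8c  ←
mode:19 @ bit 13 → (0x126d5d19>>13)&0x7ffff = 0x936a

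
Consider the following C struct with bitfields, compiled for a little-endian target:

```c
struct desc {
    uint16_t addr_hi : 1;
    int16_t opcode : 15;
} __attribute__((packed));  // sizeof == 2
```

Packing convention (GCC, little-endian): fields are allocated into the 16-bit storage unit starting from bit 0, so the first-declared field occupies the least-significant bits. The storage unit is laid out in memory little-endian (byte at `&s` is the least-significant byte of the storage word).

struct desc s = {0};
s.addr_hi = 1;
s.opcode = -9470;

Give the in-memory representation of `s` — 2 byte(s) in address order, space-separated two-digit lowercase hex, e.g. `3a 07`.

05 b6

[0+:1] addr_hi=1 & 0x1 = 0x1; word=0x0001
[1+:15] opcode=-9470 & 0x7fff = 0x5b02; word=0xb605
word = 0xb605 → little-endian bytes:
  [0]=0x05  [1]=0xb6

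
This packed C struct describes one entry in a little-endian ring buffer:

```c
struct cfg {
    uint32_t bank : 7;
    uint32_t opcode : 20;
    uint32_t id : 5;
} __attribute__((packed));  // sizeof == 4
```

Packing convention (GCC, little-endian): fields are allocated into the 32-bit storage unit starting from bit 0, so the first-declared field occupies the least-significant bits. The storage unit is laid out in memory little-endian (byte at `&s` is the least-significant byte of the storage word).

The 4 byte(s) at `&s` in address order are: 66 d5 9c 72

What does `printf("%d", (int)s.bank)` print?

[0]=0x66 [1]=0xd5 [2]=0x9c [3]=0x72 (little-endian) → word 0x729cd566
bank [0+:7] = (word>>0) & 0x7f = 102  ←
opcode [7+:20] = (word>>7) & 0xfffff = 342442
id [27+:5] = (word>>27) & 0x1f = 14

102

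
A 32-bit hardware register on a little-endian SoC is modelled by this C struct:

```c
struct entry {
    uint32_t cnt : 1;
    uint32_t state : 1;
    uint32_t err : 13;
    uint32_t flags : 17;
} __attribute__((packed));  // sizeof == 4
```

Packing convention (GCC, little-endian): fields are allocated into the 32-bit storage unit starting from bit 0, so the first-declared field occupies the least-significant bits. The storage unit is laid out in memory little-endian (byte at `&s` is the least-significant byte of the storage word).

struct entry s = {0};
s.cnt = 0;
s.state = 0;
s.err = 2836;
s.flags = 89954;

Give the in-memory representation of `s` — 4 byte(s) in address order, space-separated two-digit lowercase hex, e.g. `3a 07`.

[0+:1] cnt=0 & 0x1 = 0x0; word=0x00000000
[1+:1] state=0 & 0x1 = 0x0; word=0x00000000
[2+:13] err=2836 & 0x1fff = 0xb14; word=0x00002c50
[15+:17] flags=89954 & 0x1ffff = 0x15f62; word=0xafb12c50
word = 0xafb12c50 → little-endian bytes:
  [0]=0x50  [1]=0x2c  [2]=0xb1  [3]=0xaf

50 2c b1 af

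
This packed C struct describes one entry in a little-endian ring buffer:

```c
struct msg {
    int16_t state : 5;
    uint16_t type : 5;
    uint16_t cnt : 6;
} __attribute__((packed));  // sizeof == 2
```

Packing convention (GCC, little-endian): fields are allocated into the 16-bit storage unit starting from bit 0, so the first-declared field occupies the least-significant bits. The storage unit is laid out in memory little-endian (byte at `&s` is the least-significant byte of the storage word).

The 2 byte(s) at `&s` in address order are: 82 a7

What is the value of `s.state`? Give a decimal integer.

2

[0]=0x82 [1]=0xa7 (little-endian) → word 0xa782
state [0+:5] = (word>>0) & 0x1f = 2  ←
type [5+:5] = (word>>5) & 0x1f = 28
cnt [10+:6] = (word>>10) & 0x3f = 41
state signed 5b, MSB=0: value = 2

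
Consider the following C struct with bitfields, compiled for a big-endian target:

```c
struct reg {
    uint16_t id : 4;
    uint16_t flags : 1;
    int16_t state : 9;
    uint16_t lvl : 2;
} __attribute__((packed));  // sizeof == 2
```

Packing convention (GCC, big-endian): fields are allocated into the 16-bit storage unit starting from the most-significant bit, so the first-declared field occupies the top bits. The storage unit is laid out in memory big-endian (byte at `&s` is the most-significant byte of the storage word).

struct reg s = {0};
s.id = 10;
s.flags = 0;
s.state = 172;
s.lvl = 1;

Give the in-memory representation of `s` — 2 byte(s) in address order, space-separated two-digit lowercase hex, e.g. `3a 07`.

a2 b1

[12+:4] id=10 & 0xf = 0xa; word=0xa000
[11+:1] flags=0 & 0x1 = 0x0; word=0xa000
[2+:9] state=172 & 0x1ff = 0xac; word=0xa2b0
[0+:2] lvl=1 & 0x3 = 0x1; word=0xa2b1
word = 0xa2b1 → big-endian bytes:
  [0]=0xa2  [1]=0xb1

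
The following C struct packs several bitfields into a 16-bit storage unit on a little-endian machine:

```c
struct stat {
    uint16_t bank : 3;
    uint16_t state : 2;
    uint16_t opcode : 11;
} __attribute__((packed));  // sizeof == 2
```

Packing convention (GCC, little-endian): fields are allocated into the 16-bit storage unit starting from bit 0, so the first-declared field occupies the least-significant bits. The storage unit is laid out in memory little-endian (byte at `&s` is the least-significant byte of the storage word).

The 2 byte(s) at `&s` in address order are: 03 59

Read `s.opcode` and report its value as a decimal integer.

712

[0]=0x03 [1]=0x59 (little-endian) → word 0x5903
bank [0+:3] = (word>>0) & 0x7 = 3
state [3+:2] = (word>>3) & 0x3 = 0
opcode [5+:11] = (word>>5) & 0x7ff = 712  ←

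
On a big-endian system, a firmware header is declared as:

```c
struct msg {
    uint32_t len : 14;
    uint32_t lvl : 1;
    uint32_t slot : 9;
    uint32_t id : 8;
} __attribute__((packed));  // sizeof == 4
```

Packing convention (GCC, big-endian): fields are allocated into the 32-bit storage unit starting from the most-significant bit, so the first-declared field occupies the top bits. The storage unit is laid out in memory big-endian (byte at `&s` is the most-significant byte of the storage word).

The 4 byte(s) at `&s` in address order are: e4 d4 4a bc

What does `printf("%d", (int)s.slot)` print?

[0]=0xe4 [1]=0xd4 [2]=0x4a [3]=0xbc (big-endian) → word 0xe4d44abc
len [18+:14] = (word>>18) & 0x3fff = 14645
lvl [17+:1] = (word>>17) & 0x1 = 0
slot [8+:9] = (word>>8) & 0x1ff = 74  ←
id [0+:8] = (word>>0) & 0xff = 188

74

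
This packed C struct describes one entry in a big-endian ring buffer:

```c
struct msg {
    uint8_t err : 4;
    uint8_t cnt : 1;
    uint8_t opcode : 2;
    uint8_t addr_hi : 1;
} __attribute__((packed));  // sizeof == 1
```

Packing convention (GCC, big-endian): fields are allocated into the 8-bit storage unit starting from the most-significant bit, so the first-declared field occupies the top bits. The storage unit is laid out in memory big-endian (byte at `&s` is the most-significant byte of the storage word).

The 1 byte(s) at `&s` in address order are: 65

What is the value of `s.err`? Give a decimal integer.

[0]=0x65 (big-endian) → word 0x65
err [4+:4] = (word>>4) & 0xf = 6  ←
cnt [3+:1] = (word>>3) & 0x1 = 0
opcode [1+:2] = (word>>1) & 0x3 = 2
addr_hi [0+:1] = (word>>0) & 0x1 = 1

6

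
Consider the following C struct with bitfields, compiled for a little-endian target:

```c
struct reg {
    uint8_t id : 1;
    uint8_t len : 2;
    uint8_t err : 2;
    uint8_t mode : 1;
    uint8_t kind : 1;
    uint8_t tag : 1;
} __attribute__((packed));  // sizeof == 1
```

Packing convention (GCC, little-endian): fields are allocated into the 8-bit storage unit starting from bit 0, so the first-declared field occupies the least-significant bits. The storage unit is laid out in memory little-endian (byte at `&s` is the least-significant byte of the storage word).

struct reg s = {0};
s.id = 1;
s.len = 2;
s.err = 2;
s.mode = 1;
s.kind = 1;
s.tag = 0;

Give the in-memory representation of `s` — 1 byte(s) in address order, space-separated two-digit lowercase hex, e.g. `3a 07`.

75

[0+:1] id=1 & 0x1 = 0x1; word=0x01
[1+:2] len=2 & 0x3 = 0x2; word=0x05
[3+:2] err=2 & 0x3 = 0x2; word=0x15
[5+:1] mode=1 & 0x1 = 0x1; word=0x35
[6+:1] kind=1 & 0x1 = 0x1; word=0x75
[7+:1] tag=0 & 0x1 = 0x0; word=0x75
word = 0x75 → little-endian bytes:
  [0]=0x75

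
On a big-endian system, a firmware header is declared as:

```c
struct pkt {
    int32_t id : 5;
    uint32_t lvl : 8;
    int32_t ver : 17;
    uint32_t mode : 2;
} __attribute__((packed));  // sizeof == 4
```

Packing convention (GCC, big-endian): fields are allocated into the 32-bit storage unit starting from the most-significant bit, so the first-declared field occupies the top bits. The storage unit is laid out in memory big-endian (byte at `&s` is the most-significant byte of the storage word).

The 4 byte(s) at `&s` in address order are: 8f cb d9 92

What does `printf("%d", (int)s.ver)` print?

63076

[0]=0x8f [1]=0xcb [2]=0xd9 [3]=0x92 (big-endian) → word 0x8fcbd992
id [27+:5] = (word>>27) & 0x1f = 17
lvl [19+:8] = (word>>19) & 0xff = 249
ver [2+:17] = (word>>2) & 0x1ffff = 63076  ←
mode [0+:2] = (word>>0) & 0x3 = 2
ver signed 17b, MSB=0: value = 63076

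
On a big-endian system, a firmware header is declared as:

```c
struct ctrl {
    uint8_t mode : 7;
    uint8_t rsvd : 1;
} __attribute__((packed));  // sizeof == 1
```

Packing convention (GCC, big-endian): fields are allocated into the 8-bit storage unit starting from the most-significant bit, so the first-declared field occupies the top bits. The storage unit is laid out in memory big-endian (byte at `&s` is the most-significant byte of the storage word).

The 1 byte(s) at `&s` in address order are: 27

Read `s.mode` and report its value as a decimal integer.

[0]=0x27 (big-endian) → word 0x27
mode [1+:7] = (word>>1) & 0x7f = 19  ←
rsvd [0+:1] = (word>>0) & 0x1 = 1

19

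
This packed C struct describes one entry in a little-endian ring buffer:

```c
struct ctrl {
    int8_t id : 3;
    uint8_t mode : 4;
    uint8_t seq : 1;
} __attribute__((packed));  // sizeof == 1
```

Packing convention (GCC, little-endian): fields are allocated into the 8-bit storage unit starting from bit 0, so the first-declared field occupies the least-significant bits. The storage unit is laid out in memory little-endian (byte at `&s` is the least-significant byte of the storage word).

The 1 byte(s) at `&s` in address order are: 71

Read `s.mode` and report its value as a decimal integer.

14

[0]=0x71 (little-endian) → word 0x71
id:3 @ bit 0 → (0x71>>0)&0x7 = 0x1
mode:4 @ bit 3 → (0x71>>3)&0xf = 0xe  ←
seq:1 @ bit 7 → (0x71>>7)&0x1 = 0x0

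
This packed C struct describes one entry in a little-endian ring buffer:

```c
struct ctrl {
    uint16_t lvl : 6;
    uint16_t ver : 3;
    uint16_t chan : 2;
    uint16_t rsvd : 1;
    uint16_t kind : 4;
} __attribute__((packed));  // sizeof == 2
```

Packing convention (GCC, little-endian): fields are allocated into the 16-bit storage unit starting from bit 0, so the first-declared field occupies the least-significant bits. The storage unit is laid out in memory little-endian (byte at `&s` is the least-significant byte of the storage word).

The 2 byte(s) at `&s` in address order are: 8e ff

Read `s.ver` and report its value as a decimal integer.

[0]=0x8e [1]=0xff (little-endian) → word 0xff8e
lvl:6 @ bit 0 → (0xff8e>>0)&0x3f = 0xe
ver:3 @ bit 6 → (0xff8e>>6)&0x7 = 0x6  ←
chan:2 @ bit 9 → (0xff8e>>9)&0x3 = 0x3
rsvd:1 @ bit 11 → (0xff8e>>11)&0x1 = 0x1
kind:4 @ bit 12 → (0xff8e>>12)&0xf = 0xf

6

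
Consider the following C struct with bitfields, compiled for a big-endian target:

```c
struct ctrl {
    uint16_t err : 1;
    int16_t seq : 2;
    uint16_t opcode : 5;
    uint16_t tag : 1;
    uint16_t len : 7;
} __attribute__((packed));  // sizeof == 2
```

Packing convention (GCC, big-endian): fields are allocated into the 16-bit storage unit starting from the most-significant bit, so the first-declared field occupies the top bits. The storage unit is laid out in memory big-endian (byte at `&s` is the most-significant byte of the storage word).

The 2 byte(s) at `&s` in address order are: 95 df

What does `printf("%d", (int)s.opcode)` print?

[0]=0x95 [1]=0xdf (big-endian) → word 0x95df
err:1 @ bit 15 → (0x95df>>15)&0x1 = 0x1
seq:2 @ bit 13 → (0x95df>>13)&0x3 = 0x0
opcode:5 @ bit 8 → (0x95df>>8)&0x1f = 0x15  ←
tag:1 @ bit 7 → (0x95df>>7)&0x1 = 0x1
len:7 @ bit 0 → (0x95df>>0)&0x7f = 0x5f

21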